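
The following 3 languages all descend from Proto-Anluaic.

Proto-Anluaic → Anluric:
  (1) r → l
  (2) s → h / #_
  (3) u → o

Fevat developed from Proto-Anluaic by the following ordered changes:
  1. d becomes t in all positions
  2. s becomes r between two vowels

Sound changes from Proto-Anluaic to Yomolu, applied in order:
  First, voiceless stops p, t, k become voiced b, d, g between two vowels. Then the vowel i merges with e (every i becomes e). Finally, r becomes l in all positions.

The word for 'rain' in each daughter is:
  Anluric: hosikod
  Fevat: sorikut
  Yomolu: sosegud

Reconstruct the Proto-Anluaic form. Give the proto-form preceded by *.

*sosikud

Position 5: Anluric has k, Fevat has k, Yomolu has g. Anluric preserves k here (none of its changes turn any other segment into k), so the proto-segment is *k.
Position 3: Anluric has s, Fevat has r, Yomolu has s. Anluric preserves s here (none of its changes turn any other segment into s), so the proto-segment is *s.
This points to *sosikud. Verify forward in each daughter:
Anluric: *sosikud > hosikud > hosikod  (by debuccalisation, vowel merger)
Fevat: start from *sosikud.
  rule 1 (unconditioned shift): sosikud → sosikut
  rule 2 (rhotacism): sosikut → sorikut
  ⇒ Fevat sorikut
Yomolu: start from *sosikud.
  rule 1 (intervocalic voicing): sosikud → sosigud
  rule 2 (vowel merger): sosigud → sosegud
  rule 3: no change — sosegud
  ⇒ Yomolu sosegud
*sosikud is the unique common source.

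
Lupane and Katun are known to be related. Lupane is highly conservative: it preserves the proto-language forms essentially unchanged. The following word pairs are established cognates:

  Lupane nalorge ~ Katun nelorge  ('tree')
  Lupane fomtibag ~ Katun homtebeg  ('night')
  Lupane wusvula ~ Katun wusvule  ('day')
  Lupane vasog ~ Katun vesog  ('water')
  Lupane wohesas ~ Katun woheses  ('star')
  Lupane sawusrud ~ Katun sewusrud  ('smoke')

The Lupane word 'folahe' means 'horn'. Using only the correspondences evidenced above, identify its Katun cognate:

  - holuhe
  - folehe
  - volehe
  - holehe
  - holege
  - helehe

holehe

fomtibag ~ homtebeg — Lupane f corresponds to Katun h word-initially before a back vowel.
nalorge ~ nelorge, fomtibag ~ homtebeg — Lupane a corresponds to Katun e after a consonant, before a consonant other than r, m, n, p, b, f, v.
Applying these to Lupane 'folahe':
  folahe → holahe   (f→h word-initially before a back vowel)
  holahe → holehe   (a→e after a consonant, before a consonant other than r, m, n, p, b, f, v)
So the Katun cognate is 'holehe'.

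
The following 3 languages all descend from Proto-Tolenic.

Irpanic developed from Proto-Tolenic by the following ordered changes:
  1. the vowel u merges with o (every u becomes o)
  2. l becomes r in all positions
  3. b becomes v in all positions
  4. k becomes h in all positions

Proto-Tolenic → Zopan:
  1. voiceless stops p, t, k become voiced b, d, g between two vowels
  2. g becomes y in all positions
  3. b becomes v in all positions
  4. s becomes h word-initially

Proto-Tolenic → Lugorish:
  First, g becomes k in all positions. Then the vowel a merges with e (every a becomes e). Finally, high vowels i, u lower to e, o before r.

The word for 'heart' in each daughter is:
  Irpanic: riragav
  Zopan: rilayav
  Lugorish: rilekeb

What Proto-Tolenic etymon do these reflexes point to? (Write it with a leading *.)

*rilagab

Position 4: Irpanic has a, Zopan has a, Lugorish has e. Irpanic preserves a here (none of its changes turn any other segment into a), so the proto-segment is *a.
Position 6: Irpanic has a, Zopan has a, Lugorish has e. Irpanic preserves a here (none of its changes turn any other segment into a), so the proto-segment is *a.
Position 7: Irpanic has v, Zopan has v, Lugorish has b. Lugorish preserves b here (none of its changes turn any other segment into b), so the proto-segment is *b.
Verify the candidate proto-form against each daughter:
Irpanic: start from *rilagab.
  rule 1: no change — rilagab
  rule 2 (unconditioned shift): rilagab → riragab
  rule 3 (unconditioned shift): riragab → riragav
  rule 4: no change — riragav
  ⇒ Irpanic riragav
Zopan: *rilagab
  rilagab (rule 1 does not apply)
  rilagab → rilayab   [unconditioned shift]
  rilayab → rilayav   [unconditioned shift]
  rilayav (rule 4 does not apply)
  giving Zopan rilayav.
Lugorish: start from *rilagab.
  rule 1 (unconditioned shift): rilagab → rilakab
  rule 2 (vowel merger): rilakab → rilekeb
  rule 3: no change — rilekeb
  ⇒ Lugorish rilekeb
*rilagab is the unique common source.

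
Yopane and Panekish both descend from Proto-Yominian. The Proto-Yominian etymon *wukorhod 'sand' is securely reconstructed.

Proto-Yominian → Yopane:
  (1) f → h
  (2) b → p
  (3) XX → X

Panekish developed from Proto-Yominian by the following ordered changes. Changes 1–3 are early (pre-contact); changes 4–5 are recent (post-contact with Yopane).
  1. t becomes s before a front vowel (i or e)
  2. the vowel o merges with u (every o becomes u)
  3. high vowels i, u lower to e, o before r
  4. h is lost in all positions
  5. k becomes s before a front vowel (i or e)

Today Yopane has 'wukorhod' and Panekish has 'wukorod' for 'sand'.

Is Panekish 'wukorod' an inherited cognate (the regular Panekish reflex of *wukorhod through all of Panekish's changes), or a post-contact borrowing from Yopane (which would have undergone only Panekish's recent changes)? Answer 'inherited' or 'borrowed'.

If inherited, *wukorhod would pass through all of Panekish's changes:
Panekish: *wukorhod
  wukorhod (rule 1 does not apply)
  wukorhod → wukurhud   [vowel merger]
  wukurhud → wukorhud   [pre-rhotic lowering]
  wukorhud → wukorud   [h-loss]
  wukorud (rule 5 does not apply)
  giving Panekish wukorud.
If borrowed from Yopane 'wukorhod' after the early changes, it would undergo only the recent ones:
  rule 4 (h-loss): wukorhod → wukorod
  rule 5 (palatalisation): no change (wukorod)
  ⇒ as a loan: wukorod
Panekish 'wukorod' matches the loan outcome 'wukorod', not the inherited 'wukorud' — it skipped the early Panekish changes, so it was borrowed from Yopane.

borrowed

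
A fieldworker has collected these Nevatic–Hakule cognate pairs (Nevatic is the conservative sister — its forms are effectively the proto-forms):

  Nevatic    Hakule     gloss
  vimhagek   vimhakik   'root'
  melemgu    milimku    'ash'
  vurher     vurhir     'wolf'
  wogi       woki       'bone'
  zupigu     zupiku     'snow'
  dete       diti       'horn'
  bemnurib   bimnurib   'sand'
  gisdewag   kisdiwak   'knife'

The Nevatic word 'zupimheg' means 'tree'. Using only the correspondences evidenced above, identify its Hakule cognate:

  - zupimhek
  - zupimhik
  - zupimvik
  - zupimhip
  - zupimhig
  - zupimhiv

vimhagek ~ vimhakik, melemgu ~ milimku — Nevatic e corresponds to Hakule i after a consonant, before a consonant other than r, m, n, p, b, f, v.
gisdewag ~ kisdiwak — Nevatic g corresponds to Hakule k word-finally.
Applying these to Nevatic 'zupimheg':
  zupimheg → zupimhig   (e→i after a consonant, before a consonant other than r, m, n, p, b, f, v)
  zupimhig → zupimhik   (g→k word-finally)
So the Hakule cognate is 'zupimhik'.

zupimhik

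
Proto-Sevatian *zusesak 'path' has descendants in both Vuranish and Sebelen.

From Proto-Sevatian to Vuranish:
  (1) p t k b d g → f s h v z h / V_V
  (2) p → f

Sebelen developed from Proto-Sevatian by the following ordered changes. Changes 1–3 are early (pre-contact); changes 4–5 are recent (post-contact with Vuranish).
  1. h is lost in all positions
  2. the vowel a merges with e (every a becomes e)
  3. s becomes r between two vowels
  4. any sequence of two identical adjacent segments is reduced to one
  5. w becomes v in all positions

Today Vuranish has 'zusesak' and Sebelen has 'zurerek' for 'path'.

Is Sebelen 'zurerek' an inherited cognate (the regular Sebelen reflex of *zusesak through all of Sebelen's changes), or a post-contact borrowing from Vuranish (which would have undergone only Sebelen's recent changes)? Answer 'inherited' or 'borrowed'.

inherited

If inherited, *zusesak would pass through all of Sebelen's changes:
Sebelen: *zusesak
  zusesak (rule 1 does not apply)
  zusesak → zusesek   [vowel merger]
  zusesek → zurerek   [rhotacism]
  zurerek (rule 4 does not apply)
  zurerek (rule 5 does not apply)
  giving Sebelen zurerek.
If borrowed from Vuranish 'zusesak' after the early changes, it would undergo only the recent ones:
  rule 4 (degemination): no change (zusesak)
  rule 5 (unconditioned shift): no change (zusesak)
  ⇒ as a loan: zusesak
Sebelen 'zurerek' matches the inherited outcome exactly, so it is an inherited cognate, not a loan.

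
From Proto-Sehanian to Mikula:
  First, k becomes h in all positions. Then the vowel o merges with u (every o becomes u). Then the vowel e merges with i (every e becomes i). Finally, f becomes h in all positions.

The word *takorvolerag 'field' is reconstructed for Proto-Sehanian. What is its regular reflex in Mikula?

Mikula: *takorvolerag
  takorvolerag → tahorvolerag   [unconditioned shift]
  tahorvolerag → tahurvulerag   [vowel merger]
  tahurvulerag → tahurvulirag   [vowel merger]
  tahurvulirag (rule 4 does not apply)
  giving Mikula tahurvulirag.

tahurvulirag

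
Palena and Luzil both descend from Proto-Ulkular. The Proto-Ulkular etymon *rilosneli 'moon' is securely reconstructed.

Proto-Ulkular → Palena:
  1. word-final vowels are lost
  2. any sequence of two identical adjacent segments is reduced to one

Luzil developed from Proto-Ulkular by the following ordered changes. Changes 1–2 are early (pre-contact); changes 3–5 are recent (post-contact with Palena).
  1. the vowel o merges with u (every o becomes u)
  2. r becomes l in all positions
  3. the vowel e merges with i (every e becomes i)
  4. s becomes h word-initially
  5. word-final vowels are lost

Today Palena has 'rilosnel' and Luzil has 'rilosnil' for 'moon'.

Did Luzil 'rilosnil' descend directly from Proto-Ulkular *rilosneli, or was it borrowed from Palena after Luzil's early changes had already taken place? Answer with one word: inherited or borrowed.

If inherited, *rilosneli would pass through all of Luzil's changes:
Luzil: start from *rilosneli.
  rule 1 (vowel merger): rilosneli → rilusneli
  rule 2 (unconditioned shift): rilusneli → lilusneli
  rule 3 (vowel merger): lilusneli → lilusnili
  rule 4: no change — lilusnili
  rule 5 (apocope): lilusnili → lilusnil
  ⇒ Luzil lilusnil
If borrowed from Palena 'rilosnel' after the early changes, it would undergo only the recent ones:
  rule 3 (vowel merger): rilosnel → rilosnil
  rule 4 (debuccalisation): no change (rilosnil)
  rule 5 (apocope): no change (rilosnil)
  ⇒ as a loan: rilosnil
Luzil 'rilosnil' matches the loan outcome 'rilosnil', not the inherited 'lilusnil' — it skipped the early Luzil changes, so it was borrowed from Palena.

borrowed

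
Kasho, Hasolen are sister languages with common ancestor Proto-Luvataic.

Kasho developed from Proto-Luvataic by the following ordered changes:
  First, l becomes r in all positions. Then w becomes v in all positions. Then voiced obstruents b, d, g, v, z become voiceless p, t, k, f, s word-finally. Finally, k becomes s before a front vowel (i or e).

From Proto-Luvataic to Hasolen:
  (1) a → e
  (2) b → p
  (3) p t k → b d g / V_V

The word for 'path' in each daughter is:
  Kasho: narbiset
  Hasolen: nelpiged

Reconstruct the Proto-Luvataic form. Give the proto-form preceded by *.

Position 4: Kasho has b, Hasolen has p. Kasho preserves b here (none of its changes turn any other segment into b), so the proto-segment is *b.
Position 8: Kasho has t, Hasolen has d. Taking the neighbouring segments as reconstructed: Kasho t could go back to *t or *d; Hasolen d can only go back to *d — the one source consistent with every daughter is *d.
Position 6: Kasho has s, Hasolen has g. Taking the neighbouring segments as reconstructed: Kasho s could go back to *k or *s; Hasolen g could go back to *k or *g — the one source consistent with every daughter is *k.
This points to *nalbiked. Verify forward in each daughter:
Kasho: start from *nalbiked.
  rule 1 (unconditioned shift): nalbiked → narbiked
  rule 2: no change — narbiked
  rule 3 (final devoicing): narbiked → narbiket
  rule 4 (palatalisation): narbiket → narbiset
  ⇒ Kasho narbiset
Hasolen: *nalbiked
  nalbiked → nelbiked   [vowel merger]
  nelbiked → nelpiked   [unconditioned shift]
  nelpiked → nelpiged   [intervocalic voicing]
  giving Hasolen nelpiged.
*nalbiked is the unique common source.

*nalbiked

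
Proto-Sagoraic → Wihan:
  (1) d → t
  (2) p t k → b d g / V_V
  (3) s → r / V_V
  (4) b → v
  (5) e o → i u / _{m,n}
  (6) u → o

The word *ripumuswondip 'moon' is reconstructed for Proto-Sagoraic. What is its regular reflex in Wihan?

Wihan: start from *ripumuswondip.
  rule 1 (unconditioned shift): ripumuswondip → ripumuswontip
  rule 2 (intervocalic voicing): ripumuswontip → ribumuswontip
  rule 3: no change — ribumuswontip
  rule 4 (unconditioned shift): ribumuswontip → rivumuswontip
  rule 5 (pre-nasal raising): rivumuswontip → rivumuswuntip
  rule 6 (vowel merger): rivumuswuntip → rivomoswontip
  ⇒ Wihan rivomoswontip

rivomoswontip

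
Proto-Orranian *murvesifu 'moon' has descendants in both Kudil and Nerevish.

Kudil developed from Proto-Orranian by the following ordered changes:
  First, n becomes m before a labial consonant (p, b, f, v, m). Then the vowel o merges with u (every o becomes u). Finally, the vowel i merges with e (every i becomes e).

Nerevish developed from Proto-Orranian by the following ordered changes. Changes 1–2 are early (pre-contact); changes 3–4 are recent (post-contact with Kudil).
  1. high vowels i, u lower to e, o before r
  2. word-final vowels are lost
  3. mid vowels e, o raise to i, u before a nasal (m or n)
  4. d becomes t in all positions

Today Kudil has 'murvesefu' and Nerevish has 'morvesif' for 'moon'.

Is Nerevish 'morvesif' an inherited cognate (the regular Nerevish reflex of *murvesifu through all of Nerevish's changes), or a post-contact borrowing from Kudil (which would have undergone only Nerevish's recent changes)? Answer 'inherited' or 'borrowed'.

inherited

If inherited, *murvesifu would pass through all of Nerevish's changes:
Nerevish: *murvesifu > morvesifu > morvesif  (by pre-rhotic lowering, apocope)
If borrowed from Kudil 'murvesefu' after the early changes, it would undergo only the recent ones:
  rule 3 (pre-nasal raising): no change (murvesefu)
  rule 4 (unconditioned shift): no change (murvesefu)
  ⇒ as a loan: murvesefu
Nerevish 'morvesif' matches the inherited outcome exactly, so it is an inherited cognate, not a loan.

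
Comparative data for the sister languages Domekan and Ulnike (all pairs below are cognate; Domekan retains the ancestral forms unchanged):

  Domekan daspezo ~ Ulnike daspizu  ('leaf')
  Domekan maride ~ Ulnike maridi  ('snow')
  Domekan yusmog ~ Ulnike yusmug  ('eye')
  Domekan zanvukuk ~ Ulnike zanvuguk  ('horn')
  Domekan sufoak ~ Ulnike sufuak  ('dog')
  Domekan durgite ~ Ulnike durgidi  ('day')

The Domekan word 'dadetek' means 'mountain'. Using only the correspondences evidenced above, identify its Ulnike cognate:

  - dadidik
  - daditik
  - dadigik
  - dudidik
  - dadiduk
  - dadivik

dadidik

daspezo ~ daspizu — Domekan e corresponds to Ulnike i after a consonant, before a consonant other than r, m, n, p, b, f, v.
durgite ~ durgidi — Domekan t corresponds to Ulnike d between vowels (before a front vowel).
Applying these to Domekan 'dadetek':
  dadetek → daditek   (e→i after a consonant, before a consonant other than r, m, n, p, b, f, v)
  daditek → dadidek   (t→d between vowels (before a front vowel))
  dadidek → dadidik   (e→i after a consonant, before a consonant other than r, m, n, p, b, f, v)
So the Ulnike cognate is 'dadidik'.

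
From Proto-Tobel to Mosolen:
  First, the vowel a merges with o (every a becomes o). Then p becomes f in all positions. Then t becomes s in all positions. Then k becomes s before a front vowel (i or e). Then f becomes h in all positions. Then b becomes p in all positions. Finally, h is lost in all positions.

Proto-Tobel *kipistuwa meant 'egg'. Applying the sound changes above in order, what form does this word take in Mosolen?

siissuwo

Mosolen: *kipistuwa > kipistuwo > kifistuwo > kifissuwo > sifissuwo > sihissuwo > siissuwo  (by vowel merger, unconditioned shift, unconditioned shift, palatalisation, unconditioned shift, h-loss)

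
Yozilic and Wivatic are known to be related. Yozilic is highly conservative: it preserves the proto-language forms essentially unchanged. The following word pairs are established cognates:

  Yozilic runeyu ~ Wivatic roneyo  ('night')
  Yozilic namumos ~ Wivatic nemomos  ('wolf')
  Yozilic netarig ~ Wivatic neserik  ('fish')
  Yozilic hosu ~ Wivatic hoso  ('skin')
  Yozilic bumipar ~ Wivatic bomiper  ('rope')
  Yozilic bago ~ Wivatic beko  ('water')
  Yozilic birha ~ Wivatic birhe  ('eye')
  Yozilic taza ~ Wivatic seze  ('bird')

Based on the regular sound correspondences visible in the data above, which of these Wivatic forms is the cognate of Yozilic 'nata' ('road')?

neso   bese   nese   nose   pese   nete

bago ~ beko, taza ~ seze — Yozilic a corresponds to Wivatic e after a consonant, before a consonant other than r, m, n, p, b, f, v.
netarig ~ neserik — Yozilic t corresponds to Wivatic s between vowels (before a back vowel).
birha ~ birhe, taza ~ seze — Yozilic a corresponds to Wivatic e word-finally.
Applying these to Yozilic 'nata':
  nata → neta   (a→e after a consonant, before a consonant other than r, m, n, p, b, f, v)
  neta → nesa   (t→s between vowels (before a back vowel))
  nesa → nese   (a→e word-finally)
So the Wivatic cognate is 'nese'.

nese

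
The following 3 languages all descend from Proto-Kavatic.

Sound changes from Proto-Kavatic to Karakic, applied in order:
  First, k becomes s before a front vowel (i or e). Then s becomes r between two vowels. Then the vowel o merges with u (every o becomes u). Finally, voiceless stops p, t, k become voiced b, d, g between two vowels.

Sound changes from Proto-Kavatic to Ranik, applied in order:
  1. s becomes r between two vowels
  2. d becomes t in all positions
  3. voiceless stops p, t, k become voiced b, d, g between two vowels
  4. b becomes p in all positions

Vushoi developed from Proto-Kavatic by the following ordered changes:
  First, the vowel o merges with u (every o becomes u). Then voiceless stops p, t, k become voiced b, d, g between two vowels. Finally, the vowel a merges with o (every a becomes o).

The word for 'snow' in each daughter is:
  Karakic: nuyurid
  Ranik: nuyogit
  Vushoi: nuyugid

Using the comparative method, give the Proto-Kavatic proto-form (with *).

Position 4: Karakic has u, Ranik has o, Vushoi has u. Ranik preserves o here (none of its changes turn any other segment into o), so the proto-segment is *o.
Position 5: Karakic has r, Ranik has g, Vushoi has g. Taking the neighbouring segments as reconstructed: Karakic r could go back to *k or *s or *r; Ranik g could go back to *k or *g; Vushoi g could go back to *k or *g — the one source consistent with every daughter is *k.
This points to *nuyokid. Verify forward in each daughter:
Karakic: *nuyokid
  nuyokid → nuyosid   [palatalisation]
  nuyosid → nuyorid   [rhotacism]
  nuyorid → nuyurid   [vowel merger]
  nuyurid (rule 4 does not apply)
  giving Karakic nuyurid.
Ranik: *nuyokid > nuyokit > nuyogit  (by unconditioned shift, intervocalic voicing)
Vushoi: *nuyokid > nuyukid > nuyugid  (by vowel merger, intervocalic voicing)
Only *nuyokid yields all of Karakic nuyurid, Ranik nuyogit, Vushoi nuyugid.

*nuyokid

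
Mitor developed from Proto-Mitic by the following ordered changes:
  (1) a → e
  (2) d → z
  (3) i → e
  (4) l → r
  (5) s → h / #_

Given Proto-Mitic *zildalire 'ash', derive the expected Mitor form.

zerzerere

Mitor: *zildalire
  zildalire → zildelire   [vowel merger]
  zildelire → zilzelire   [unconditioned shift]
  zilzelire → zelzelere   [vowel merger]
  zelzelere → zerzerere   [unconditioned shift]
  zerzerere (rule 5 does not apply)
  giving Mitor zerzerere.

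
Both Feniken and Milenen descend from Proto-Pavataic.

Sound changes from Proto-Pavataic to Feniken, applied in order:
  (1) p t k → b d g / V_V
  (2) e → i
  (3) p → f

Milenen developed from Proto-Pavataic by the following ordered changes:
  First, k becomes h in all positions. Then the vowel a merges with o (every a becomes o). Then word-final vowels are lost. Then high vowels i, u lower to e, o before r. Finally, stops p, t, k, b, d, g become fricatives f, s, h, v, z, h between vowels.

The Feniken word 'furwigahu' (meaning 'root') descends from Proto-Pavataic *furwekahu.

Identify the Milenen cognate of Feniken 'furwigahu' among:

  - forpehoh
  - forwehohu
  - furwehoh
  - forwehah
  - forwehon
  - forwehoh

Milenen: *furwekahu
  furwekahu → furwehahu   [unconditioned shift]
  furwehahu → furwehohu   [vowel merger]
  furwehohu → furwehoh   [apocope]
  furwehoh → forwehoh   [pre-rhotic lowering]
  forwehoh (rule 5 does not apply)
  giving Milenen forwehoh.
Only 'forwehoh' matches the regular Milenen development of *furwekahu.

forwehoh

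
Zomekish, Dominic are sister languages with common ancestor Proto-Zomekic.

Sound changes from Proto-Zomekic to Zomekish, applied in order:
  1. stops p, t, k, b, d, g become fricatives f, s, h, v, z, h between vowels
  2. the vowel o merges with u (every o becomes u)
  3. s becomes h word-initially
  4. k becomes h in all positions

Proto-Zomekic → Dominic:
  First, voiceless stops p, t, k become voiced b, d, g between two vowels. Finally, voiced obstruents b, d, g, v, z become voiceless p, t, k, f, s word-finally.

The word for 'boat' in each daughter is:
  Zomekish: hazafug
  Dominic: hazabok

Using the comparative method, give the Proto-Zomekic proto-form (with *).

*hazapog

Position 5: Zomekish has f, Dominic has b. Taking the neighbouring segments as reconstructed: Zomekish f could go back to *p or *f; Dominic b could go back to *p or *b — the one source consistent with every daughter is *p.
Position 7: Zomekish has g, Dominic has k. Zomekish preserves g here (none of its changes turn any other segment into g), so the proto-segment is *g.
Position 6: Zomekish has u, Dominic has o. Dominic preserves o here (none of its changes turn any other segment into o), so the proto-segment is *o.
Continuing position by position gives *hazapog; check it forward:
Zomekish: *hazapog
  hazapog → hazafog   [intervocalic lenition]
  hazafog → hazafug   [vowel merger]
  hazafug (rule 3 does not apply)
  hazafug (rule 4 does not apply)
  giving Zomekish hazafug.
Dominic: *hazapog
  hazapog → hazabog   [intervocalic voicing]
  hazabog → hazabok   [final devoicing]
  giving Dominic hazabok.
*hazapog is the unique common source.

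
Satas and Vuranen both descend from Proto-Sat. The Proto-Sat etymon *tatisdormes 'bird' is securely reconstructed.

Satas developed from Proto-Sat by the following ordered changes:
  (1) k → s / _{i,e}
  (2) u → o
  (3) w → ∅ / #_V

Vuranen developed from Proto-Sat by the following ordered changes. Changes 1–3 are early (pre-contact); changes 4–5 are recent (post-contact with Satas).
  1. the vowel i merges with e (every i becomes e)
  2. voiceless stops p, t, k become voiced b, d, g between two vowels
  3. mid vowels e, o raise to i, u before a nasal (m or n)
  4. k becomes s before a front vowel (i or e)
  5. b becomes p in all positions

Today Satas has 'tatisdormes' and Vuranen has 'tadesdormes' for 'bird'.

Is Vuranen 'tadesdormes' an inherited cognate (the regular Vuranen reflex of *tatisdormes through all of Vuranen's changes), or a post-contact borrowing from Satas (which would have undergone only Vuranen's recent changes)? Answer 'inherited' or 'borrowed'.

inherited

If inherited, *tatisdormes would pass through all of Vuranen's changes:
Vuranen: *tatisdormes
  tatisdormes → tatesdormes   [vowel merger]
  tatesdormes → tadesdormes   [intervocalic voicing]
  tadesdormes (rule 3 does not apply)
  tadesdormes (rule 4 does not apply)
  tadesdormes (rule 5 does not apply)
  giving Vuranen tadesdormes.
If borrowed from Satas 'tatisdormes' after the early changes, it would undergo only the recent ones:
  rule 4 (palatalisation): no change (tatisdormes)
  rule 5 (unconditioned shift): no change (tatisdormes)
  ⇒ as a loan: tatisdormes
Vuranen 'tadesdormes' matches the inherited outcome exactly, so it is an inherited cognate, not a loan.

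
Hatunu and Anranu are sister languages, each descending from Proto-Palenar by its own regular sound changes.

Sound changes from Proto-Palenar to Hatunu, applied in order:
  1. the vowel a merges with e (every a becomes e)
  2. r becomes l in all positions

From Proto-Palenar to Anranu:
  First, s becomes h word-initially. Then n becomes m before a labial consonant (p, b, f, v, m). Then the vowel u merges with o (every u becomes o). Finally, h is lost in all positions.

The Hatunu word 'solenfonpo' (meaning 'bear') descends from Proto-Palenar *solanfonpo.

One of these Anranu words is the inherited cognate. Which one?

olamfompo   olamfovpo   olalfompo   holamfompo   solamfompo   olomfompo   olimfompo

Anranu: *solanfonpo
  solanfonpo → holanfonpo   [debuccalisation]
  holanfonpo → holamfompo   [nasal place assimilation]
  holamfompo (rule 3 does not apply)
  holamfompo → olamfompo   [h-loss]
  giving Anranu olamfompo.
The other candidates each miss or misapply at least one Anranu change.

olamfompo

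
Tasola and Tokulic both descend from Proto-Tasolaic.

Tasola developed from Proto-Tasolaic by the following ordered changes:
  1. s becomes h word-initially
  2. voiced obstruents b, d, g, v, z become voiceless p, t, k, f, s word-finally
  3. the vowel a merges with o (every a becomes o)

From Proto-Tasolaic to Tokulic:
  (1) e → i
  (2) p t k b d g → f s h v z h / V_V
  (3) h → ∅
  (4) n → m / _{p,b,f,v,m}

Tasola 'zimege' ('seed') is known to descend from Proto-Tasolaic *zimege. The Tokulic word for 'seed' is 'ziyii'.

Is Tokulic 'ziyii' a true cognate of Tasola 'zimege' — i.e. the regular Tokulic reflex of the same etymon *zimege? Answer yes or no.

Derive the expected Tokulic reflex of *zimege:
Tokulic: start from *zimege.
  rule 1 (vowel merger): zimege → zimigi
  rule 2 (intervocalic lenition): zimigi → zimihi
  rule 3 (h-loss): zimihi → zimii
  rule 4: no change — zimii
  ⇒ Tokulic zimii
The regular Tokulic reflex would be 'zimii', but the attested form is 'ziyii'. The correspondence is irregular, so they are not cognates (the Tokulic form has a different source).

no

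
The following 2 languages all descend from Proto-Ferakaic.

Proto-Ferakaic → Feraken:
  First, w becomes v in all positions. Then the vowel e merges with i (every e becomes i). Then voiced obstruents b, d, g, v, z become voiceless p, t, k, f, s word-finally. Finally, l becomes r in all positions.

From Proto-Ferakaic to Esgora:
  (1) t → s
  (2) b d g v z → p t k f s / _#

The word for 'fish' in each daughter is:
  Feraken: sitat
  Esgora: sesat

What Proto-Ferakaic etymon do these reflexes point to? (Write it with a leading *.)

Position 2: Feraken has i, Esgora has e. Esgora preserves e here (none of its changes turn any other segment into e), so the proto-segment is *e.
Position 3: Feraken has t, Esgora has s. Taking the neighbouring segments as reconstructed: Feraken t can only go back to *t; Esgora s could go back to *t or *s — the one source consistent with every daughter is *t.
Position 5: Feraken has t, Esgora has t. In Esgora, t can only continue *d, so the proto-segment is *d.
This points to *setad. Verify forward in each daughter:
Feraken: start from *setad.
  rule 1: no change — setad
  rule 2 (vowel merger): setad → sitad
  rule 3 (final devoicing): sitad → sitat
  rule 4: no change — sitat
  ⇒ Feraken sitat
Esgora: start from *setad.
  rule 1 (unconditioned shift): setad → sesad
  rule 2 (final devoicing): sesad → sesat
  ⇒ Esgora sesat
Only *setad yields all of Feraken sitat, Esgora sesat.

*setad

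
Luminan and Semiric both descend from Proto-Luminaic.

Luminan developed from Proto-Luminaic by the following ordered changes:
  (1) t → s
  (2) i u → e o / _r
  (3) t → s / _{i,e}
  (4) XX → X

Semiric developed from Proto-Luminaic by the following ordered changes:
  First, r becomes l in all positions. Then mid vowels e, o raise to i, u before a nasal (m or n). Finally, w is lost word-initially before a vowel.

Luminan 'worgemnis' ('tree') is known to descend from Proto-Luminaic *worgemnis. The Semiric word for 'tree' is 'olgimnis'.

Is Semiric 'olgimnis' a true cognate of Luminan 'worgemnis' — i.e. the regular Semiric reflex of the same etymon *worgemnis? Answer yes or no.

yes

Derive the expected Semiric reflex of *worgemnis:
Semiric: *worgemnis > wolgemnis > wolgimnis > olgimnis  (by unconditioned shift, pre-nasal raising, glide loss)
Semiric 'olgimnis' matches the regular reflex exactly, so the pair is cognate.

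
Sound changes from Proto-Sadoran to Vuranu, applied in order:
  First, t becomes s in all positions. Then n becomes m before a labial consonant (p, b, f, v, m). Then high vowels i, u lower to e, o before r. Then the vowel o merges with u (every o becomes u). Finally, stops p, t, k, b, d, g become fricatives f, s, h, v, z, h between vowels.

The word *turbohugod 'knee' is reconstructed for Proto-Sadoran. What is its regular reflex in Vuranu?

Vuranu: *turbohugod > surbohugod > sorbohugod > surbuhugud > surbuhuhud  (by unconditioned shift, pre-rhotic lowering, vowel merger, intervocalic lenition)

surbuhuhud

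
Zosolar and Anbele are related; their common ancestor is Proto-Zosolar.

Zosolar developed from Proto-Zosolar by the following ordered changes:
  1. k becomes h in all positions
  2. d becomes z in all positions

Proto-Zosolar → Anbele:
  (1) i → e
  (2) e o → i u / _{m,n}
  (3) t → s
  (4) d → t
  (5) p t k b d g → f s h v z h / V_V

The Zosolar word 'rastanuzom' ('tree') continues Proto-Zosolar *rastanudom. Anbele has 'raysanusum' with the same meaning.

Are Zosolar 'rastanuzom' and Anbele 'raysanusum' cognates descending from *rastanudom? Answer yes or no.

no

Derive the expected Anbele reflex of *rastanudom:
Anbele: *rastanudom > rastanudum > rassanudum > rassanutum > rassanusum  (by pre-nasal raising, unconditioned shift, unconditioned shift, intervocalic lenition)
The regular Anbele reflex would be 'rassanusum', but the attested form is 'raysanusum'. The correspondence is irregular, so they are not cognates (the Anbele form has a different source).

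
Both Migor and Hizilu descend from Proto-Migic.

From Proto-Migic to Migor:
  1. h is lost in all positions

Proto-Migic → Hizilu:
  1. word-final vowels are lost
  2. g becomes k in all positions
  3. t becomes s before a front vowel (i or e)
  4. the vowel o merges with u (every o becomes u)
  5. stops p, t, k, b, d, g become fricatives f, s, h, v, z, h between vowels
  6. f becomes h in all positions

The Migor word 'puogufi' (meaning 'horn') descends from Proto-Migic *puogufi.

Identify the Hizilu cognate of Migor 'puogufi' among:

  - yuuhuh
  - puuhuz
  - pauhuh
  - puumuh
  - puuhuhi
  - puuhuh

puuhuh

Hizilu: *puogufi
  puogufi → puoguf   [apocope]
  puoguf → puokuf   [unconditioned shift]
  puokuf (rule 3 does not apply)
  puokuf → puukuf   [vowel merger]
  puukuf → puuhuf   [intervocalic lenition]
  puuhuf → puuhuh   [unconditioned shift]
  giving Hizilu puuhuh.
Only 'puuhuh' matches the regular Hizilu development of *puogufi.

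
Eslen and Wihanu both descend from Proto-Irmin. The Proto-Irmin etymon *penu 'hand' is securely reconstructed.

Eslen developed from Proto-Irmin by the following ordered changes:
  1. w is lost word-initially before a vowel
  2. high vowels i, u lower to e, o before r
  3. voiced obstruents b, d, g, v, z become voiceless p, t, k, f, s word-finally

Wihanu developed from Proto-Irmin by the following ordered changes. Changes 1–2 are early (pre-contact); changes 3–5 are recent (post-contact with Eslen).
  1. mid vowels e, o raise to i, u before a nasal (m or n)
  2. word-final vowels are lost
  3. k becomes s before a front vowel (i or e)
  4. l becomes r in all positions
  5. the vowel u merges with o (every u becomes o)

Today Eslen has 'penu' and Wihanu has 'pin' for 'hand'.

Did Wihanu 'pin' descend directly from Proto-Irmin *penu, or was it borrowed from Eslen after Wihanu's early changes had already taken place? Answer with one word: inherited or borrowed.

If inherited, *penu would pass through all of Wihanu's changes:
Wihanu: *penu > pinu > pin  (by pre-nasal raising, apocope)
If borrowed from Eslen 'penu' after the early changes, it would undergo only the recent ones:
  rule 3 (palatalisation): no change (penu)
  rule 4 (unconditioned shift): no change (penu)
  rule 5 (vowel merger): penu → peno
  ⇒ as a loan: peno
Wihanu 'pin' matches the inherited outcome exactly, so it is an inherited cognate, not a loan.

inherited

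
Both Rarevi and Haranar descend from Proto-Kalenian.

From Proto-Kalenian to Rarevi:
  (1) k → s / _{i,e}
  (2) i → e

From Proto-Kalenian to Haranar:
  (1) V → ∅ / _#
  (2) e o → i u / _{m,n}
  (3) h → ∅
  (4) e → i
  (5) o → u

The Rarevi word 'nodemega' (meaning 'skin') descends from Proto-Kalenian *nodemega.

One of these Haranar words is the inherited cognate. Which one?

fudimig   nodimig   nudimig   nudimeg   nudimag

Haranar: *nodemega > nodemeg > nodimeg > nodimig > nudimig  (by apocope, pre-nasal raising, vowel merger, vowel merger)
Only 'nudimig' matches the regular Haranar development of *nodemega.

nudimig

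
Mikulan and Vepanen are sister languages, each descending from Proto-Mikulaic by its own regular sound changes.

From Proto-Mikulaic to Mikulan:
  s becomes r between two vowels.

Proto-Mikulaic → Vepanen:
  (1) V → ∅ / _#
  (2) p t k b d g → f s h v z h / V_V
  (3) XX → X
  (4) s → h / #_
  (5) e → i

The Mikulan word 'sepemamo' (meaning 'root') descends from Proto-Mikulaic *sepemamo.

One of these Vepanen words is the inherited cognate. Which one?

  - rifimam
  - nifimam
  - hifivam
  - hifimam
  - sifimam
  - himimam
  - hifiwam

Vepanen: *sepemamo > sepemam > sefemam > hefemam > hifimam  (by apocope, intervocalic lenition, debuccalisation, vowel merger)
Only 'hifimam' matches the regular Vepanen development of *sepemamo.

hifimam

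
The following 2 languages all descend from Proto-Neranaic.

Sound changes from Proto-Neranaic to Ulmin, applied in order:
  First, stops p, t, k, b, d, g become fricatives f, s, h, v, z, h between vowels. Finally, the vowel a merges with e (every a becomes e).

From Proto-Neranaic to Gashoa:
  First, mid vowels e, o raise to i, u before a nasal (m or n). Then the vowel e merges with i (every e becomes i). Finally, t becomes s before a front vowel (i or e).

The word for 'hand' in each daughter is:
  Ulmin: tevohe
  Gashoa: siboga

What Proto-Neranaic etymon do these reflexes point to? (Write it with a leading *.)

Position 6: Ulmin has e, Gashoa has a. Gashoa preserves a here (none of its changes turn any other segment into a), so the proto-segment is *a.
Position 5: Ulmin has h, Gashoa has g. Gashoa preserves g here (none of its changes turn any other segment into g), so the proto-segment is *g.
Verify the candidate proto-form against each daughter:
Ulmin: *teboga
  teboga → tevoha   [intervocalic lenition]
  tevoha → tevohe   [vowel merger]
  giving Ulmin tevohe.
Gashoa: start from *teboga.
  rule 1: no change — teboga
  rule 2 (vowel merger): teboga → tiboga
  rule 3 (palatalisation): tiboga → siboga
  ⇒ Gashoa siboga
Only *teboga yields all of Ulmin tevohe, Gashoa siboga.

*teboga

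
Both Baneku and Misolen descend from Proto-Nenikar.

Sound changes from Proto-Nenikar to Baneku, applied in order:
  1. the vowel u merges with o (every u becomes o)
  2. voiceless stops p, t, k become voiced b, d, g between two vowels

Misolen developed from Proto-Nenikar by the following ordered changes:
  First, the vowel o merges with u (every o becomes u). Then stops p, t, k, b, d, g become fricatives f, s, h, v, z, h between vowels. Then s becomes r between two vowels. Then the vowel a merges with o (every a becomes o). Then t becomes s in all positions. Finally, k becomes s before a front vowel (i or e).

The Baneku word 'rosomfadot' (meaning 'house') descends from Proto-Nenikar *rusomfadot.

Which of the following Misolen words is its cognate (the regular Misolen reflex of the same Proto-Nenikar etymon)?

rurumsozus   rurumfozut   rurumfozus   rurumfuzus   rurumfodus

rurumfozus

Misolen: *rusomfadot
  rusomfadot → rusumfadut   [vowel merger]
  rusumfadut → rusumfazut   [intervocalic lenition]
  rusumfazut → rurumfazut   [rhotacism]
  rurumfazut → rurumfozut   [vowel merger]
  rurumfozut → rurumfozus   [unconditioned shift]
  rurumfozus (rule 6 does not apply)
  giving Misolen rurumfozus.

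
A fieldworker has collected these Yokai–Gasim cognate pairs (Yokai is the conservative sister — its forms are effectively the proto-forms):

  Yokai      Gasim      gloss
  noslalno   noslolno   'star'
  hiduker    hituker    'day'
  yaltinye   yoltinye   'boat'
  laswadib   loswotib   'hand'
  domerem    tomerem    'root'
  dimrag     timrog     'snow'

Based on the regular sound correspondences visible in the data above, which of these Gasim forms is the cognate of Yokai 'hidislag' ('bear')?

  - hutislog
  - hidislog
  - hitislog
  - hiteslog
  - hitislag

hitislog

laswadib ~ loswotib — Yokai d corresponds to Gasim t between vowels (before a front vowel).
noslalno ~ noslolno, yaltinye ~ yoltinye — Yokai a corresponds to Gasim o after a consonant, before a consonant other than r, m, n, p, b, f, v.
Applying these to Yokai 'hidislag':
  hidislag → hitislag   (d→t between vowels (before a front vowel))
  hitislag → hitislog   (a→o after a consonant, before a consonant other than r, m, n, p, b, f, v)
So the Gasim cognate is 'hitislog'.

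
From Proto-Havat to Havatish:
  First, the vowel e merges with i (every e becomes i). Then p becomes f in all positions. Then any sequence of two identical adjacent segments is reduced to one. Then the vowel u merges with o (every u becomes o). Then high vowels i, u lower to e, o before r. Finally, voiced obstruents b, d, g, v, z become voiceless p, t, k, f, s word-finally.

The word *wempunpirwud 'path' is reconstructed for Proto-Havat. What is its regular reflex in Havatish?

wimfonferwot

Havatish: *wempunpirwud
  wempunpirwud → wimpunpirwud   [vowel merger]
  wimpunpirwud → wimfunfirwud   [unconditioned shift]
  wimfunfirwud (rule 3 does not apply)
  wimfunfirwud → wimfonfirwod   [vowel merger]
  wimfonfirwod → wimfonferwod   [pre-rhotic lowering]
  wimfonferwod → wimfonferwot   [final devoicing]
  giving Havatish wimfonferwot.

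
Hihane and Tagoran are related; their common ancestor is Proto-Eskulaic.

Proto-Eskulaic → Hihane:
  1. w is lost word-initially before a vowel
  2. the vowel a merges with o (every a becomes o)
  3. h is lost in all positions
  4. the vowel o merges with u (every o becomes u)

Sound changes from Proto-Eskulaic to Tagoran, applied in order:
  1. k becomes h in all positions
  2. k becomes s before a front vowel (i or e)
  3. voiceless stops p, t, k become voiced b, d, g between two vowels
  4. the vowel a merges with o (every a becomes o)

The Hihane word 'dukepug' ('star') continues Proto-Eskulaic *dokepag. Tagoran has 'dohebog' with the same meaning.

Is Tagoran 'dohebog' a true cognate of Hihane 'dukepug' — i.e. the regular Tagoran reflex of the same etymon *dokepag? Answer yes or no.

yes

Derive the expected Tagoran reflex of *dokepag:
Tagoran: *dokepag > dohepag > dohebag > dohebog  (by unconditioned shift, intervocalic voicing, vowel merger)
Tagoran 'dohebog' matches the regular reflex exactly, so the pair is cognate.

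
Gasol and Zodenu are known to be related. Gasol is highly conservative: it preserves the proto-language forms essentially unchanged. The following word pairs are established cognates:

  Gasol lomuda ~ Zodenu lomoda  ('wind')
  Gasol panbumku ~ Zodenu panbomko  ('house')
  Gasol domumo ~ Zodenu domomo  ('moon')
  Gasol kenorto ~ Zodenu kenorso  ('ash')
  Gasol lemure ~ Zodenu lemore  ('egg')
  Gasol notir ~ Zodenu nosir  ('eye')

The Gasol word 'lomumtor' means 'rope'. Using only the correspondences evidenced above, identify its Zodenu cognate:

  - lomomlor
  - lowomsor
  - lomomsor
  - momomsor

panbumku ~ panbomko, domumo ~ domomo — Gasol u corresponds to Zodenu o after a consonant, before a nasal.
kenorto ~ kenorso — Gasol t corresponds to Zodenu s after a consonant, before a back vowel.
Applying these to Gasol 'lomumtor':
  lomumtor → lomomtor   (u→o after a consonant, before a nasal)
  lomomtor → lomomsor   (t→s after a consonant, before a back vowel)
So the Zodenu cognate is 'lomomsor'.

lomomsor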